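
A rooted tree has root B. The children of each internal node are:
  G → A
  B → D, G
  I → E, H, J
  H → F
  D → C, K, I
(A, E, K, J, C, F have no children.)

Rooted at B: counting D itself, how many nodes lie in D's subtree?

8

The subtree rooted at D contains: D, C, K, I, J, E, H, F — 8 nodes.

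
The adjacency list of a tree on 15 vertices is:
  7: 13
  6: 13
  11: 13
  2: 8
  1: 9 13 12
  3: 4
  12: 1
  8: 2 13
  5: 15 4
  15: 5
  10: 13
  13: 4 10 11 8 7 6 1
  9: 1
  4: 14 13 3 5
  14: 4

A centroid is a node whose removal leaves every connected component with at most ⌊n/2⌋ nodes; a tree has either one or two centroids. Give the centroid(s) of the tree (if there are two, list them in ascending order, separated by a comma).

13

Delete 13: the remaining components have sizes 5, 3, 2, 1, 1, 1, 1. Max 5 ≤ 7, so 13 is a centroid.
No neighbour of 13 does as well, so 13 is the unique centroid.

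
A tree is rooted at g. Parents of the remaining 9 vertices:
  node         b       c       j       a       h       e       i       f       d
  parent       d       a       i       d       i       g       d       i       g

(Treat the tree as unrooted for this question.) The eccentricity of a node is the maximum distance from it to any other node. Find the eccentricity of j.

4

Distances from j peak at 4, attained at c (e also at distance 4).
j-i-d-a-c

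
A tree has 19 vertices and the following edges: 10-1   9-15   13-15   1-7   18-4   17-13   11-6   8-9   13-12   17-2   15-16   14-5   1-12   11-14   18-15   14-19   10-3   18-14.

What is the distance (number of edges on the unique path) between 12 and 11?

5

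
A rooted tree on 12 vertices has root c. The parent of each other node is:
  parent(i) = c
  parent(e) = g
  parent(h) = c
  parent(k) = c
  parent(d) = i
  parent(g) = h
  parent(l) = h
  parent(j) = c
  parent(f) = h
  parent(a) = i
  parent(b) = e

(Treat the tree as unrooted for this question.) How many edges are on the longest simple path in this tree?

6

BFS from b reaches a last, at distance 6; BFS from a confirms no node is farther.
Path: b-e-g-h-c-i-a.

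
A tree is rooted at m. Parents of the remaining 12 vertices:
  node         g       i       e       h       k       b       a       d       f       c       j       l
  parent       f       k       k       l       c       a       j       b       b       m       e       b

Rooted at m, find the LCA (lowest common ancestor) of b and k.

b's ancestor chain is b, a, j, e, k, c, m and k's is k, c, m; they first meet at k.

k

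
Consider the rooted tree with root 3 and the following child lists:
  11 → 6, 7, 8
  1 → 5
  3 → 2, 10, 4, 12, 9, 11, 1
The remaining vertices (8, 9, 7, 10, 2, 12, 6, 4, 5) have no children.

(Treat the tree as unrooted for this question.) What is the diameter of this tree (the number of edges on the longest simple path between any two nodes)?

4

Starting from 7, a farthest node is 5 at distance 4.
One longest path: 7 - 11 - 3 - 1 - 5.
So the diameter is 4.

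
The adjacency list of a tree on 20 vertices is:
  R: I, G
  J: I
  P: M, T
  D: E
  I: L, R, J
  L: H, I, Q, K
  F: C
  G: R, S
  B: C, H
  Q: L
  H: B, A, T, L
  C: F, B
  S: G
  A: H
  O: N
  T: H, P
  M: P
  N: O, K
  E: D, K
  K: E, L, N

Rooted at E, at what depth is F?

6

Path from E to F: E → K → L → H → B → C → F, which has 6 edges.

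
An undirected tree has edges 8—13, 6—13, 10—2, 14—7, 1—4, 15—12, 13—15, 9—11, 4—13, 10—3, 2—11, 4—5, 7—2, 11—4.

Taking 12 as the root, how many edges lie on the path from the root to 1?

4

Path from 12 to 1: 12 – 15 – 13 – 4 – 1, which has 4 edges.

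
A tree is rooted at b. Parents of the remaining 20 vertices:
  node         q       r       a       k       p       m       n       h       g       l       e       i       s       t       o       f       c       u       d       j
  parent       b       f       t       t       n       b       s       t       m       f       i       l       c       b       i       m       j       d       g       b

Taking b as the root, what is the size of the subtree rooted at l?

Descendants of l (including itself): l, i, e, o. That's 4.

4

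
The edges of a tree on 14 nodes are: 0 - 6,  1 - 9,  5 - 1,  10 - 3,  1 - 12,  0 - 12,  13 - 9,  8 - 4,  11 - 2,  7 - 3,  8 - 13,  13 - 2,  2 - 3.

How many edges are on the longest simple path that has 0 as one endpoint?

7

A farthest node from 0 is 7 (10 also at distance 7).
The path 0 – 12 – 1 – 9 – 13 – 2 – 3 – 7 has 7 edges.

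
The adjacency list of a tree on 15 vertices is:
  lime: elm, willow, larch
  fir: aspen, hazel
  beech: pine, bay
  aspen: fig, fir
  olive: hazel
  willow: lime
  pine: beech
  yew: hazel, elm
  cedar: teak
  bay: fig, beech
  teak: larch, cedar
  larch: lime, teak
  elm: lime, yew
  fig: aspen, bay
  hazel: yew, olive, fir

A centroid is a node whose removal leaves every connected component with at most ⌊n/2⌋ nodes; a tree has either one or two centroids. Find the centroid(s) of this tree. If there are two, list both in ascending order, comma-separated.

If hazel is removed the pieces have sizes 7, 6, 1, all ≤ ⌊15/2⌋ = 7.
Every other node leaves some component of size > 7, so the centroid is unique.

hazel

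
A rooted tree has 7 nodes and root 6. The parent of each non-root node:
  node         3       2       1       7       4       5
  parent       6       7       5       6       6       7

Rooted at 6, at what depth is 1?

Climbing from 1 to the root: 1 → 5 → 7 → 6. That's 3 steps.

3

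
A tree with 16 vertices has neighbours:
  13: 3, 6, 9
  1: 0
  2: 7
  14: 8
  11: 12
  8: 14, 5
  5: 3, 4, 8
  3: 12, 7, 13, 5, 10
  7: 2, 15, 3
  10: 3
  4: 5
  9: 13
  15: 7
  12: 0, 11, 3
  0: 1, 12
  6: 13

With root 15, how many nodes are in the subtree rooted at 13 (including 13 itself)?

3

13's subtree: {13, 6, 9}, size 3.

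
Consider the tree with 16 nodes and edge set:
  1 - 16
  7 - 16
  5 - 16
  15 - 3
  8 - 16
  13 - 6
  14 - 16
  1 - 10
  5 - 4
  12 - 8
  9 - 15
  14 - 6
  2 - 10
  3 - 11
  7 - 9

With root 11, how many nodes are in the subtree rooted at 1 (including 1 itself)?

The subtree rooted at 1 contains: 1, 10, 2 — 3 nodes.

3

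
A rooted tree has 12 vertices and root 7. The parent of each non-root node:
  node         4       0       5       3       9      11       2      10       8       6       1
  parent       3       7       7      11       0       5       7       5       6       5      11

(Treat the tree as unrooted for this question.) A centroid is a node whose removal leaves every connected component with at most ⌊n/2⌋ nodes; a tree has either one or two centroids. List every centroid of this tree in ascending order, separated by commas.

5

Delete 5: the remaining components have sizes 4, 4, 2, 1. Max 4 ≤ 6, so 5 is a centroid.
No neighbour of 5 does as well, so 5 is the unique centroid.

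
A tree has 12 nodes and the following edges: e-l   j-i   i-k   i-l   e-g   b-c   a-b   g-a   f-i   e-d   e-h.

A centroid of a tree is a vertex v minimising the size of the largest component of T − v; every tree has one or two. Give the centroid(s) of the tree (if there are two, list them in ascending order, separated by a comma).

e

Delete e: the remaining components have sizes 5, 4, 1, 1. Max 5 ≤ 6, so e is a centroid.
Every other node leaves some component of size > 6, so the centroid is unique.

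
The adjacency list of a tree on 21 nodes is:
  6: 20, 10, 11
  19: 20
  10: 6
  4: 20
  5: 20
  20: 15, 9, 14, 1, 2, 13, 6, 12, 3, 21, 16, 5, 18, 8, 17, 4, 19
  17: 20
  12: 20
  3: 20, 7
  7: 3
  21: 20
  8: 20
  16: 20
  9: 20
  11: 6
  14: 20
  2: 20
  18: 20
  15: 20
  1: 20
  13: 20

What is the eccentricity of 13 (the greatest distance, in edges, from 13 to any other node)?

3

The node farthest from 13 is 11 (10, 7 also at distance 3), via 13 – 20 – 6 – 11 — 3 edges.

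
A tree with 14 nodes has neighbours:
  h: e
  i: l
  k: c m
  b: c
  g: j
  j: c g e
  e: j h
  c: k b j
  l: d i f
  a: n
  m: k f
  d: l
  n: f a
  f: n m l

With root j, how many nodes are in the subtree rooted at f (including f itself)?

The subtree rooted at f contains: f, l, n, d, i, a — 6 nodes.

6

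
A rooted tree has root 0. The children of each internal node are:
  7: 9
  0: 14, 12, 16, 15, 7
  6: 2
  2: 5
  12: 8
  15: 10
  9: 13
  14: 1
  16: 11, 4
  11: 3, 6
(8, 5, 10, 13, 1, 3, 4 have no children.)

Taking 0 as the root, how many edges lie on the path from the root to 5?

5

Path from 0 to 5: 0 – 16 – 11 – 6 – 2 – 5, which has 5 edges.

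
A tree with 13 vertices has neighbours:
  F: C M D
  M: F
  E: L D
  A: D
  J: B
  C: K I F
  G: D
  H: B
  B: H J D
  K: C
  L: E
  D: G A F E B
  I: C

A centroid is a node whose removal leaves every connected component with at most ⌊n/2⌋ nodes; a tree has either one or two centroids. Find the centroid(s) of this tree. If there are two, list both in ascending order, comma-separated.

Delete D: the remaining components have sizes 5, 3, 2, 1, 1. Max 5 ≤ 6, so D is a centroid.
Every other node leaves some component of size > 6, so the centroid is unique.

D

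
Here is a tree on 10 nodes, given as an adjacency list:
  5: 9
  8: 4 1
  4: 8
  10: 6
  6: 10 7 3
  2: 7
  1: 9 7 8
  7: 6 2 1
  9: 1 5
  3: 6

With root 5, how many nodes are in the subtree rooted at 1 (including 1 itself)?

The subtree rooted at 1 contains: 1, 7, 8, 6, 2, 4, 10, 3 — 8 nodes.

8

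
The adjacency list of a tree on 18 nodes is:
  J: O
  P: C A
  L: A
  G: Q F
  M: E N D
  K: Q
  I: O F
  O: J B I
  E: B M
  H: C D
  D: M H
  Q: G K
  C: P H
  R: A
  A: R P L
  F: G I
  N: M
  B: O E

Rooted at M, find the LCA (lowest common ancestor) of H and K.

M

Ancestors of H (toward the root): H, D, M.
Ancestors of K: K, Q, G, F, I, O, B, E, M.
The deepest node appearing in both lists is M.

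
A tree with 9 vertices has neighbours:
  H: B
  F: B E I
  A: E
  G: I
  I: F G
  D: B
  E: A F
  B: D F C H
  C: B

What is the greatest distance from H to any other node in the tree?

A farthest node from H is A (G also at distance 4).
The path H – B – F – E – A has 4 edges.

4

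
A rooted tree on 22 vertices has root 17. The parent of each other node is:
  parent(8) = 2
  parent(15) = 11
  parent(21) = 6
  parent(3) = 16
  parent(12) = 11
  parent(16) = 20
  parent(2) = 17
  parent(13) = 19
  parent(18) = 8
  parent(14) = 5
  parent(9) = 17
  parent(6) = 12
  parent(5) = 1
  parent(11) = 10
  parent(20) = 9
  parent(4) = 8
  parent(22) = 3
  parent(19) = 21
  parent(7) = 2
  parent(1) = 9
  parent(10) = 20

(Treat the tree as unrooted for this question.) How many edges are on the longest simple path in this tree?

BFS from 13 reaches 18 last, at distance 12; BFS from 18 confirms no node is farther.
Path: 13–19–21–6–12–11–10–20–9–17–2–8–18.

12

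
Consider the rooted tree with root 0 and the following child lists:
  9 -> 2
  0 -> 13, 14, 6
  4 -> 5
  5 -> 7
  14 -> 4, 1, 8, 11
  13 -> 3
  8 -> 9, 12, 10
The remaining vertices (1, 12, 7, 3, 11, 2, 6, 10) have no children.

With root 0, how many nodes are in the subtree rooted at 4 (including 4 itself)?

Descendants of 4 (including itself): 4, 5, 7. That's 3.

3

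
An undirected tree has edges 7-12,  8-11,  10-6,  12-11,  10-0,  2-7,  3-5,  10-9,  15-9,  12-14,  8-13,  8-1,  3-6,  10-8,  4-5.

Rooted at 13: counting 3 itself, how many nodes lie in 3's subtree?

The subtree rooted at 3 contains: 3, 5, 4 — 3 nodes.

3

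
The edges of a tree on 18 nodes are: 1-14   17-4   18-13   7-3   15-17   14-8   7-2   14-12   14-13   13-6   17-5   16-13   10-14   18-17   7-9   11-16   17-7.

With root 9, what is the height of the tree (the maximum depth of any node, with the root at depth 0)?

The longest root-to-leaf path is 9–7–17–18–13–14–12 (6 edges).

6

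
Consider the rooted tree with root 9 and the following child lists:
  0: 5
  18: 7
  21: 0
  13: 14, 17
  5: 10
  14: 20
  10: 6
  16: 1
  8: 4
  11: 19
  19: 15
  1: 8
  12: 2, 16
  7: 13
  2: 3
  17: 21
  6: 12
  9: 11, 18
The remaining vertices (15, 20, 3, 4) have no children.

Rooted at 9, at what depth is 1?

12

9 – 18 – 7 – 13 – 17 – 21 – 0 – 5 – 10 – 6 – 12 – 16 – 1 — 12 edges.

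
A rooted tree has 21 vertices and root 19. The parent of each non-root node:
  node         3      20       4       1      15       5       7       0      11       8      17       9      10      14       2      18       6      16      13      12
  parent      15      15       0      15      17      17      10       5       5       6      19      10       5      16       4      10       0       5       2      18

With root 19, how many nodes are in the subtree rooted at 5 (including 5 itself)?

Descendants of 5 (including itself): 5, 10, 0, 11, 16, 7, 18, 9, 4, 6, 14, 12, 2, 8, 13. That's 15.

15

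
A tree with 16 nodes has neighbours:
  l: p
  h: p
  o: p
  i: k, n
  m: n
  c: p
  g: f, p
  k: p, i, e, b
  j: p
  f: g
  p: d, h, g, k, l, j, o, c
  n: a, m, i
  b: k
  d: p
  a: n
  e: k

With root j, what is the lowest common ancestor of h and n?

p

h's ancestor chain is h, p, j and n's is n, i, k, p, j; they first meet at p.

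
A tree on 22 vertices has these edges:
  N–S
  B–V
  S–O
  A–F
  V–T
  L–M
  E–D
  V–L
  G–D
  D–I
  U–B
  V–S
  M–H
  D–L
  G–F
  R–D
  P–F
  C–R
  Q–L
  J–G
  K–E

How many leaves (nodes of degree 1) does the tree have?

Exactly 12 nodes have a single neighbour: A, C, H, I, J, K, N, O, P, Q, T, U.

12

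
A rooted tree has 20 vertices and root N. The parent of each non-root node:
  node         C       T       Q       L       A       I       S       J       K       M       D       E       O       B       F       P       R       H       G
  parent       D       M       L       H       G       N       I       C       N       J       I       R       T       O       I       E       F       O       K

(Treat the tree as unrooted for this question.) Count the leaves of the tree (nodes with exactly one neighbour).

5

Exactly 5 nodes have a single neighbour: A, B, P, Q, S.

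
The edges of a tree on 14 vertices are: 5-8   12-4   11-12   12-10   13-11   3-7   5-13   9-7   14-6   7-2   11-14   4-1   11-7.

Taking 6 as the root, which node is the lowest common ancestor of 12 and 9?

11

Path 12→root: 12 11 14 6; path 9→root: 9 7 11 14 6.
First common node: 11.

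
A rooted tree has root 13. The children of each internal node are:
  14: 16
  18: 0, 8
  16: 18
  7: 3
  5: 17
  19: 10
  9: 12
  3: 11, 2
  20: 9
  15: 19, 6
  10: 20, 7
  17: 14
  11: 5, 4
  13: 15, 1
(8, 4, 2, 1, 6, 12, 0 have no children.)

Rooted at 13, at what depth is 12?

Path from 13 to 12: 13 – 15 – 19 – 10 – 20 – 9 – 12, which has 6 edges.

6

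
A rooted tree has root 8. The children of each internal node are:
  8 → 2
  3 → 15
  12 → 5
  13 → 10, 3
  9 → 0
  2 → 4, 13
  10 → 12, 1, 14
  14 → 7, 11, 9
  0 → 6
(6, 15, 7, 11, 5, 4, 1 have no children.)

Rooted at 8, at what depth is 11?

5

Path from 8 to 11: 8 → 2 → 13 → 10 → 14 → 11, which has 5 edges.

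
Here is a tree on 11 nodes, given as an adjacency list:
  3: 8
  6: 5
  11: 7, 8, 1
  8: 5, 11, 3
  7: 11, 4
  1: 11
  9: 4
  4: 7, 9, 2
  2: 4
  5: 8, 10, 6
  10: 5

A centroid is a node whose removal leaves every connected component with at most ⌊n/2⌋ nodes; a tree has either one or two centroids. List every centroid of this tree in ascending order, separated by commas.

Removing 11 splits the tree into components of sizes 5, 4, 1; the largest is 5 ≤ ⌊11/2⌋ = 5.
No neighbour of 11 does as well, so 11 is the unique centroid.

11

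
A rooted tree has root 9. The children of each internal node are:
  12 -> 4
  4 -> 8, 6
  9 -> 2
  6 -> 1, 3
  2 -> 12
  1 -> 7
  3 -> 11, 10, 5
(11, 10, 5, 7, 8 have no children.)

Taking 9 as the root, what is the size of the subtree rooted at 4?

Descendants of 4 (including itself): 4, 6, 8, 3, 1, 11, 10, 5, 7. That's 9.

9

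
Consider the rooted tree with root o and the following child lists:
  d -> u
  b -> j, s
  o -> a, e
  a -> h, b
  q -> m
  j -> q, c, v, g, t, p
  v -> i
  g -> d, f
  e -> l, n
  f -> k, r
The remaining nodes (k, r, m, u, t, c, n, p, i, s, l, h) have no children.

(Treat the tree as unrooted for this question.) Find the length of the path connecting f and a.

4

f–g–j–b–a: 4 edges.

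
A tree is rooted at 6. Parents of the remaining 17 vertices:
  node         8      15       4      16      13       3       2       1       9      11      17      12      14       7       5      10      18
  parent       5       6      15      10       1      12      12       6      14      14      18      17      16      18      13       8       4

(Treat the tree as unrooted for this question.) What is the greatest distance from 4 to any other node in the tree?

The node farthest from 4 is 11 (9 also at distance 10), via 4 – 15 – 6 – 1 – 13 – 5 – 8 – 10 – 16 – 14 – 11 — 10 edges.

10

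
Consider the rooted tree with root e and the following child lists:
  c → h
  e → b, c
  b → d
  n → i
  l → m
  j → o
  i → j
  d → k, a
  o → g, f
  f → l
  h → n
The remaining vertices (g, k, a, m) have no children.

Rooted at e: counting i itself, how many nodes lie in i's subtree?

Descendants of i (including itself): i, j, o, f, g, l, m. That's 7.

7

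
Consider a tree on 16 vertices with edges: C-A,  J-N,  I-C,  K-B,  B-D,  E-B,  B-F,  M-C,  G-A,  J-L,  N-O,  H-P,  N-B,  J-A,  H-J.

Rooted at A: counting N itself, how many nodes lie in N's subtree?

7

Descendants of N (including itself): N, B, O, D, K, E, F. That's 7.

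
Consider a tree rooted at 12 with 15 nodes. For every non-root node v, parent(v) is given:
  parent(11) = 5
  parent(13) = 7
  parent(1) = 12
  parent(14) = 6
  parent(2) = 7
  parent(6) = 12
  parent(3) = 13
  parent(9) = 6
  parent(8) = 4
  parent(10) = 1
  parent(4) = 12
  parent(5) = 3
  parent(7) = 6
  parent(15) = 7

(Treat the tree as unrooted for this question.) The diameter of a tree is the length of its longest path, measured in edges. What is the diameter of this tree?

BFS from 11 reaches 8 last, at distance 8; BFS from 8 confirms no node is farther.
Path: 11–5–3–13–7–6–12–4–8.

8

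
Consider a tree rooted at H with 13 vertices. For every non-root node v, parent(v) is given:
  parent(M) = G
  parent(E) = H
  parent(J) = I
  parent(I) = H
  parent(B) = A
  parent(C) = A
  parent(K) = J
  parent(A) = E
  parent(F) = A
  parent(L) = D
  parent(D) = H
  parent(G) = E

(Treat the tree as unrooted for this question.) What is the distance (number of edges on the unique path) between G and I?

Walking from G: G–E–H–I. Length 3.

3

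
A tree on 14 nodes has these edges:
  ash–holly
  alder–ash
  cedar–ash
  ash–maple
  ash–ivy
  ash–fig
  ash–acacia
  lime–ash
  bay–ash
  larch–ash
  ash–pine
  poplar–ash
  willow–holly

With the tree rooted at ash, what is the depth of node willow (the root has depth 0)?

ash–holly–willow — 2 edges.

2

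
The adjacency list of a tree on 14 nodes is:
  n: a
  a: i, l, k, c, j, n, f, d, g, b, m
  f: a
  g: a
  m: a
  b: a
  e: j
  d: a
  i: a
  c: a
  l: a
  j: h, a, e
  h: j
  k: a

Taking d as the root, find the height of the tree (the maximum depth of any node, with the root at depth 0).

3

A deepest node is e, reached by d – a – j – e.
That path has 3 edges, so the height is 3.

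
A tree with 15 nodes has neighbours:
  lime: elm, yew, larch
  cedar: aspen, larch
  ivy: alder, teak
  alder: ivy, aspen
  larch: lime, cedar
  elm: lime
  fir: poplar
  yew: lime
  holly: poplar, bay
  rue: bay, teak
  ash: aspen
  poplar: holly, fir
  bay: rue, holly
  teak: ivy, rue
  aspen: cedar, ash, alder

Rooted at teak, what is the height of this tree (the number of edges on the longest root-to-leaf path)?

7

elm sits deepest: teak-ivy-alder-aspen-cedar-larch-lime-elm — 7 edges from the root.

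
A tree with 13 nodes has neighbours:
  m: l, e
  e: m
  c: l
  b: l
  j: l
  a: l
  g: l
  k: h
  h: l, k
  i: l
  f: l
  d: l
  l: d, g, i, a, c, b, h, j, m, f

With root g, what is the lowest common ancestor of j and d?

l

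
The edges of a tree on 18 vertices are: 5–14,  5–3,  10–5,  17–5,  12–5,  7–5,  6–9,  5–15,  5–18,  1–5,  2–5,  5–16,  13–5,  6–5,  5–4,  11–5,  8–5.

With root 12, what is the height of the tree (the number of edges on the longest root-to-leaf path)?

9 sits deepest: 12-5-6-9 — 3 edges from the root.

3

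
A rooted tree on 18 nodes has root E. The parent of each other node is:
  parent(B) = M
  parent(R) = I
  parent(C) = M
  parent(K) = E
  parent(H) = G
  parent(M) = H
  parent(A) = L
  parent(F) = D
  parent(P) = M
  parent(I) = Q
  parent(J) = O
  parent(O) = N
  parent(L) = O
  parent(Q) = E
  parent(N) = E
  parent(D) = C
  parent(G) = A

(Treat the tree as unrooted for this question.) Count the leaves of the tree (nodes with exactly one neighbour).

The leaves are B, F, J, K, P, R.
That is 6 leaves.

6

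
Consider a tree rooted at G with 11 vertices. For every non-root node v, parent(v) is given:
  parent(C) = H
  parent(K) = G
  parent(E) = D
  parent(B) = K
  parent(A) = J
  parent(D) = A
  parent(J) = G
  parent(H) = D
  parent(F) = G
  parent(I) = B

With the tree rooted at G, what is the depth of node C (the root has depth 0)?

5

Path from G to C: G → J → A → D → H → C, which has 5 edges.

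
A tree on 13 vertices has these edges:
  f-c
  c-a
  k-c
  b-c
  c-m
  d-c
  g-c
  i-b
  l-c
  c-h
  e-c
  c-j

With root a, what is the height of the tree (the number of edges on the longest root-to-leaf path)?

3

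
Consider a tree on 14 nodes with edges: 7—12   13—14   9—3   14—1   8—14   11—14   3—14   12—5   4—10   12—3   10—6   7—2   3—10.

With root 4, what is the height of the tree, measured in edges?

5

A deepest node is 2, reached by 4 – 10 – 3 – 12 – 7 – 2.
That path has 5 edges, so the height is 5.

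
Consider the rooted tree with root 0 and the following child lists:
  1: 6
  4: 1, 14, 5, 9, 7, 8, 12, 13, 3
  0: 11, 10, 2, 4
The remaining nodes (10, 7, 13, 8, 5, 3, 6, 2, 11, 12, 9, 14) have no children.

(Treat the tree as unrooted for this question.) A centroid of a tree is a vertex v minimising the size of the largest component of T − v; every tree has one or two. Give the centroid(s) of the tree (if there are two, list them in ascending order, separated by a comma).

4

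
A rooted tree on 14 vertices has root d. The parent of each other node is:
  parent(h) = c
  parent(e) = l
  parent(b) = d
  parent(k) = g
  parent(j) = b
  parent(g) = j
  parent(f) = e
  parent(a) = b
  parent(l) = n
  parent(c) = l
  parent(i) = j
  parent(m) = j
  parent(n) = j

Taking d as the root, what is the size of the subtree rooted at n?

n's subtree: {n, l, e, c, f, h}, size 6.

6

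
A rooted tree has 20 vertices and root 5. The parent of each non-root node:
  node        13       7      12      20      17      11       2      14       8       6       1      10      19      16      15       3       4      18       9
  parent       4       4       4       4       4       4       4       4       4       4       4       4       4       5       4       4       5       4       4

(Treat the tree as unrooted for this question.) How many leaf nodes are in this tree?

The leaves are 1, 2, 3, 6, 7, 8, 9, 10, 11, 12, 13, 14, 15, 16, 17, 18, 19, 20.
That is 18 leaves.

18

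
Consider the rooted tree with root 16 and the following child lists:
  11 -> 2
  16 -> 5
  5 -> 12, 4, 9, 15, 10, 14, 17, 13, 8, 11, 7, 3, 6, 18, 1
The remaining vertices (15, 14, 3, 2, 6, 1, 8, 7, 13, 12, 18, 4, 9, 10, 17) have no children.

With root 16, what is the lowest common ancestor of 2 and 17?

2's ancestor chain is 2, 11, 5, 16 and 17's is 17, 5, 16; they first meet at 5.

5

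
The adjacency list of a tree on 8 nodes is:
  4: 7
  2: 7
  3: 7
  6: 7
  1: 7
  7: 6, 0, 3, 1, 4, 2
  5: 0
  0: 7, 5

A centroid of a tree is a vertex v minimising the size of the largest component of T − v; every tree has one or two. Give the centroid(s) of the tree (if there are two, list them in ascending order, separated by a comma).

If 7 is removed the pieces have sizes 2, 1, 1, 1, 1, 1, all ≤ ⌊8/2⌋ = 4.
Every other node leaves some component of size > 4, so the centroid is unique.

7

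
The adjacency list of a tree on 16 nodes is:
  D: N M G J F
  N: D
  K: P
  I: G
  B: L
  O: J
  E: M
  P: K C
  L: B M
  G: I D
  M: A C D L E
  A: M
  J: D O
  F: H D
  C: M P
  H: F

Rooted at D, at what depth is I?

2

Climbing from I to the root: I → G → D. That's 2 steps.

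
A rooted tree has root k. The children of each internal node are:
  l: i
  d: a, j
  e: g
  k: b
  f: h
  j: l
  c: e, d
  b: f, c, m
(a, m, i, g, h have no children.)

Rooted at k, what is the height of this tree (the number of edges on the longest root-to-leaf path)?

6

A deepest node is i, reached by k–b–c–d–j–l–i.
That path has 6 edges, so the height is 6.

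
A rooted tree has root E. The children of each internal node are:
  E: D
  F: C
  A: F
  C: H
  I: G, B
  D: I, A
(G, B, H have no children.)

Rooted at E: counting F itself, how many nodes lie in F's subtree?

Descendants of F (including itself): F, C, H. That's 3.

3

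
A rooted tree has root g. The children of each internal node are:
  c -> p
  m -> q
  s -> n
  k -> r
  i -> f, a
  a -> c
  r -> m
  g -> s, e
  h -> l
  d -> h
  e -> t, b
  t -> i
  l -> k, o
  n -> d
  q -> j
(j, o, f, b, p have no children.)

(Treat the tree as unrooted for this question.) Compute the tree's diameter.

16

BFS from p reaches j last, at distance 16; BFS from j confirms no node is farther.
Path: p - c - a - i - t - e - g - s - n - d - h - l - k - r - m - q - j.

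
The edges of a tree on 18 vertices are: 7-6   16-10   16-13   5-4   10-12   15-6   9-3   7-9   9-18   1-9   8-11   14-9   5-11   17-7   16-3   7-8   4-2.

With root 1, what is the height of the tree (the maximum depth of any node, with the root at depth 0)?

7

2 sits deepest: 1 → 9 → 7 → 8 → 11 → 5 → 4 → 2 — 7 edges from the root.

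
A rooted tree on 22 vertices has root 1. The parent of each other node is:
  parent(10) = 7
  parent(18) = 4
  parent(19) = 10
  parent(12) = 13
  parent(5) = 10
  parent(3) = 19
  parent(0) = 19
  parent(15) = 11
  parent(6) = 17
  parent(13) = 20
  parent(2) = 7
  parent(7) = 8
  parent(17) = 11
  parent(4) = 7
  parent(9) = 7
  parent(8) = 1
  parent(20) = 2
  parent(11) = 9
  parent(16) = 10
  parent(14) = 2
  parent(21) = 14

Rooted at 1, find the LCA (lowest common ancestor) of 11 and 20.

7

Path 11→root: 11 9 7 8 1; path 20→root: 20 2 7 8 1.
First common node: 7.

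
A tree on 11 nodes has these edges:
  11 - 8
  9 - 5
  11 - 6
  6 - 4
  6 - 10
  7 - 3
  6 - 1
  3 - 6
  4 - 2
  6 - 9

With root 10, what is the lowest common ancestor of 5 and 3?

6

Ancestors of 5 (toward the root): 5, 9, 6, 10.
Ancestors of 3: 3, 6, 10.
The deepest node appearing in both lists is 6.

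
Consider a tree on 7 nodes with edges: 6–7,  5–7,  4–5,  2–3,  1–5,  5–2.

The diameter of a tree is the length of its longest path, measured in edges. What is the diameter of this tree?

Starting from 6, a farthest node is 3 at distance 4.
One longest path: 6 - 7 - 5 - 2 - 3.
So the diameter is 4.

4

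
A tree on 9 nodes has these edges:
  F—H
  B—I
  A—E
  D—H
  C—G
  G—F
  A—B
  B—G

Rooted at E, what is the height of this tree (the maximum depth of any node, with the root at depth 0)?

A deepest node is D, reached by E – A – B – G – F – H – D.
That path has 6 edges, so the height is 6.

6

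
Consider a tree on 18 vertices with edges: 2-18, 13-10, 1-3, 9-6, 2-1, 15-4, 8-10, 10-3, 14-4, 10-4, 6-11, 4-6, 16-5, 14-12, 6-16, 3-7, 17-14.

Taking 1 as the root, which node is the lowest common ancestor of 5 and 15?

5's ancestor chain is 5, 16, 6, 4, 10, 3, 1 and 15's is 15, 4, 10, 3, 1; they first meet at 4.

4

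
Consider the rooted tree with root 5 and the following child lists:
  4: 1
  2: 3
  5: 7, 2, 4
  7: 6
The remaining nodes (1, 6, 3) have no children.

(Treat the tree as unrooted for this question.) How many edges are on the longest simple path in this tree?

Starting from 6, a farthest node is 3 at distance 4.
One longest path: 6 - 7 - 5 - 2 - 3.
So the diameter is 4.

4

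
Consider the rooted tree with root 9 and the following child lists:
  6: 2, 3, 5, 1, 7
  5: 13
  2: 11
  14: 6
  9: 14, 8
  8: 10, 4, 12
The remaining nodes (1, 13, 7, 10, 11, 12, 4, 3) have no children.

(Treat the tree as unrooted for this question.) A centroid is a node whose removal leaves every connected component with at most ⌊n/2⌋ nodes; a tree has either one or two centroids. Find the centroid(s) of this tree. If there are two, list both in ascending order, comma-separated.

If 6 is removed the pieces have sizes 6, 2, 2, 1, 1, 1, all ≤ ⌊14/2⌋ = 7.
Every other node leaves some component of size > 7, so the centroid is unique.

6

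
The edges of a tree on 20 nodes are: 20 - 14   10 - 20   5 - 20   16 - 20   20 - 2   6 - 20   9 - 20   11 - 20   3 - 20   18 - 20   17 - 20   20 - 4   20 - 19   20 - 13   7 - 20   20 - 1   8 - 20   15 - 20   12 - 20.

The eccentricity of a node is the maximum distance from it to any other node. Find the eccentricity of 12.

2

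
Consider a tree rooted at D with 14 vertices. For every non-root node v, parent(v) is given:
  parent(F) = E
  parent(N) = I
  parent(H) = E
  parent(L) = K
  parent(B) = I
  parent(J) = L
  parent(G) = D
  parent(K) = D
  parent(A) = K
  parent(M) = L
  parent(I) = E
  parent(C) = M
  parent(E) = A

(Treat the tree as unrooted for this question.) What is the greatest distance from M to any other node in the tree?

Distances from M peak at 6, attained at B (N also at distance 6).
M – L – K – A – E – I – B

6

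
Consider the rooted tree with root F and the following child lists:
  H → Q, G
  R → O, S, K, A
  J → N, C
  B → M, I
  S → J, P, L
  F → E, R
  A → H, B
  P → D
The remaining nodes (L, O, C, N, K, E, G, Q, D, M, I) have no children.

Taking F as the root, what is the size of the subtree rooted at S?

7

S's subtree: {S, P, L, J, D, C, N}, size 7.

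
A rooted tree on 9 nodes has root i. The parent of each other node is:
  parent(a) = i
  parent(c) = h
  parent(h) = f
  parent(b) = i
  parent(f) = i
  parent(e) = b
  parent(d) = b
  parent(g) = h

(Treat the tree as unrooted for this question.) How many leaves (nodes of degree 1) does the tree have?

The leaves are a, c, d, e, g.
That is 5 leaves.

5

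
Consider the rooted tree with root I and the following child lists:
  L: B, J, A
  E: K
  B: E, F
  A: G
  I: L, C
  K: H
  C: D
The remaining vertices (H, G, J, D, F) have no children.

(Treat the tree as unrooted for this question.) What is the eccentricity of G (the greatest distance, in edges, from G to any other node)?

6

A farthest node from G is H.
The path G–A–L–B–E–K–H has 6 edges.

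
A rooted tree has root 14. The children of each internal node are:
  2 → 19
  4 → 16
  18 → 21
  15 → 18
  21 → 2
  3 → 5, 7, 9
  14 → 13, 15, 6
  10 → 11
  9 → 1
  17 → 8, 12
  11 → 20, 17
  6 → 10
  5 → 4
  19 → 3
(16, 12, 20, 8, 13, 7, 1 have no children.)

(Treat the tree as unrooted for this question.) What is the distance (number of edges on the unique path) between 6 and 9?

8

6 – 14 – 15 – 18 – 21 – 2 – 19 – 3 – 9: 8 edges.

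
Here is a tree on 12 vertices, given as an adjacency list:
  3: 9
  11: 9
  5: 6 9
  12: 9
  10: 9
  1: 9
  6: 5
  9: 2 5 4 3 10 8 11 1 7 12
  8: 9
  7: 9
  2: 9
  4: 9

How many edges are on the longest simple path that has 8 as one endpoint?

3

The node farthest from 8 is 6, via 8 – 9 – 5 – 6 — 3 edges.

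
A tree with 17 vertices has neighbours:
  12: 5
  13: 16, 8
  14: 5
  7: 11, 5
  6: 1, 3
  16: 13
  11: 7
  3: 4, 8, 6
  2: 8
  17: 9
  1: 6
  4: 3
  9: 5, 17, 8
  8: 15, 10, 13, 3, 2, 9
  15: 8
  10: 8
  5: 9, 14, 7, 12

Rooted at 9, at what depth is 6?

3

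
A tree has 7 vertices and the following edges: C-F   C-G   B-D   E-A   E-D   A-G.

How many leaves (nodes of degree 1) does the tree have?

2

The leaves are B, F.
That is 2 leaves.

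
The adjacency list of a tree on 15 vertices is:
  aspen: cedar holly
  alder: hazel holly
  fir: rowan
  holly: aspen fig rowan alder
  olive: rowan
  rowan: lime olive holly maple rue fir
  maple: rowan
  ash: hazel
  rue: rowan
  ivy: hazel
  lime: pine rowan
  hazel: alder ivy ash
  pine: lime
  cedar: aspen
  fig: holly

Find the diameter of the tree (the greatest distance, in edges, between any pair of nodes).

Starting from ash, a farthest node is pine at distance 6.
One longest path: ash–hazel–alder–holly–rowan–lime–pine.
So the diameter is 6.

6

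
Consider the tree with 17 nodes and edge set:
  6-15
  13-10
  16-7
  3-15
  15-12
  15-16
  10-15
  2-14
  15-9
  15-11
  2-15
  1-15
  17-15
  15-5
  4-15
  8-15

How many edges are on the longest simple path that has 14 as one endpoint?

Distances from 14 peak at 4, attained at 7 (13 also at distance 4).
14 – 2 – 15 – 16 – 7

4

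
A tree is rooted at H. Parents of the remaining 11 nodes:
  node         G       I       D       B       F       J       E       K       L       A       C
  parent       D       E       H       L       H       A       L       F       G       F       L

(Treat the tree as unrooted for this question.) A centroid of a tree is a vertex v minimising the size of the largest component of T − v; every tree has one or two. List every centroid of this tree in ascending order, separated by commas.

If G is removed the pieces have sizes 6, 5, all ≤ ⌊12/2⌋ = 6.
Its neighbour D also leaves a largest component of size 6, so both are centroids.

D, G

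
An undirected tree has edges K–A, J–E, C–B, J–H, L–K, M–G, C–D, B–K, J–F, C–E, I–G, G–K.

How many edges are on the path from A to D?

4

A–K–B–C–D: 4 edges.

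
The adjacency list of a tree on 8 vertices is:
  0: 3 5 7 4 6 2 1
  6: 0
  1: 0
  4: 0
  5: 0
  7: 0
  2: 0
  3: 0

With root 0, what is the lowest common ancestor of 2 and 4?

0

Ancestors of 2 (toward the root): 2, 0.
Ancestors of 4: 4, 0.
The deepest node appearing in both lists is 0.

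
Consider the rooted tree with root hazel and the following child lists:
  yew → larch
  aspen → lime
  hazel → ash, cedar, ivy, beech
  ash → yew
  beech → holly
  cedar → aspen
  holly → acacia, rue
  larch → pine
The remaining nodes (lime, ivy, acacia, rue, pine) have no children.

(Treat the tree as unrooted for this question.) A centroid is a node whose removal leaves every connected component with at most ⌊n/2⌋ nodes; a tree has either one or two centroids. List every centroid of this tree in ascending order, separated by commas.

hazel

Delete hazel: the remaining components have sizes 4, 4, 3, 1. Max 4 ≤ 6, so hazel is a centroid.
Every other node leaves some component of size > 6, so the centroid is unique.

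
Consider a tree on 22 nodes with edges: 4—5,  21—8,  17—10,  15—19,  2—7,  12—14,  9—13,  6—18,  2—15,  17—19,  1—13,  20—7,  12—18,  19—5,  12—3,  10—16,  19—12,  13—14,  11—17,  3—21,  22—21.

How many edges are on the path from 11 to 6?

The path is 11 – 17 – 19 – 12 – 18 – 6, which has 5 edges.

5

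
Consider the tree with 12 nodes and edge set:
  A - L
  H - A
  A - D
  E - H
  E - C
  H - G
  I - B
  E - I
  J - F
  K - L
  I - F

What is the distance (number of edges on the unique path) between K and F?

The path is K – L – A – H – E – I – F, which has 6 edges.

6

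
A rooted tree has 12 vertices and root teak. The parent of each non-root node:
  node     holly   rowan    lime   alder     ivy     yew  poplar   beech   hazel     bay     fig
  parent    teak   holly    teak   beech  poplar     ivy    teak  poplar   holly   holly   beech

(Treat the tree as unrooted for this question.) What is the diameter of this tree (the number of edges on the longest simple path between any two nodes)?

BFS from hazel reaches yew last, at distance 5; BFS from yew confirms no node is farther.
Path: hazel – holly – teak – poplar – ivy – yew.

5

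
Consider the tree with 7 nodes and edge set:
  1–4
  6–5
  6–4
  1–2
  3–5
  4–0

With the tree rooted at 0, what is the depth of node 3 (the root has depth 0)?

Path from 0 to 3: 0 → 4 → 6 → 5 → 3, which has 4 edges.

4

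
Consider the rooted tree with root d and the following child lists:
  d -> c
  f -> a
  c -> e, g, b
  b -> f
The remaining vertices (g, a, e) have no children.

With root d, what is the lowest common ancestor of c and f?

Path c→root: c d; path f→root: f b c d.
First common node: c.

c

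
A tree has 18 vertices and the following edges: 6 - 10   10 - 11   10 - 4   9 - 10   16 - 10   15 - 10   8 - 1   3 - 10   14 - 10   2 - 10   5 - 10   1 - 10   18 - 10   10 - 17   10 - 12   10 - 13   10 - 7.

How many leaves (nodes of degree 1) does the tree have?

The leaves are 2, 3, 4, 5, 6, 7, 8, 9, 11, 12, 13, 14, 15, 16, 17, 18.
That is 16 leaves.

16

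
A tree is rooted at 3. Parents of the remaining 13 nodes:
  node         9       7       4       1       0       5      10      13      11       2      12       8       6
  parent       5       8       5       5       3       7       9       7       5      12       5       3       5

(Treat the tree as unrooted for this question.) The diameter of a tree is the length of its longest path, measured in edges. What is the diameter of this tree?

6

A longest path is 0 – 3 – 8 – 7 – 5 – 9 – 10, with 6 edges.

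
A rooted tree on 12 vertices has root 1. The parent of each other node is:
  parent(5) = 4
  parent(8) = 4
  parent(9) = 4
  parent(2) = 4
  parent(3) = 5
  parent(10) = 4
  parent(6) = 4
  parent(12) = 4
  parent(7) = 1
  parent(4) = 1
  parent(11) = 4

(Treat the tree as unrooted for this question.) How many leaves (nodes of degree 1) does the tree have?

The leaves are 2, 3, 6, 7, 8, 9, 10, 11, 12.
That is 9 leaves.

9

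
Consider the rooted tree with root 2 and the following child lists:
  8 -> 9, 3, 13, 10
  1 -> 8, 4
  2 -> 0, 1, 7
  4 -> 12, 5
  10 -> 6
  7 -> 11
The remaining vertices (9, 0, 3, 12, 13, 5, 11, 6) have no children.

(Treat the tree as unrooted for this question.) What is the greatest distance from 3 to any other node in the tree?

5

Distances from 3 peak at 5, attained at 11.
3 – 8 – 1 – 2 – 7 – 11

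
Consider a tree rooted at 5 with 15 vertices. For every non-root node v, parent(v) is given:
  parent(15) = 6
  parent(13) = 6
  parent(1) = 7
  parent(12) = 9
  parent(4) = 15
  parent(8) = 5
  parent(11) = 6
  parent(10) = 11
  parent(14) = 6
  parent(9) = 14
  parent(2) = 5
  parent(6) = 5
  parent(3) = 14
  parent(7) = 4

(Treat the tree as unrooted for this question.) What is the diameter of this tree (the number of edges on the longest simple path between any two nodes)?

7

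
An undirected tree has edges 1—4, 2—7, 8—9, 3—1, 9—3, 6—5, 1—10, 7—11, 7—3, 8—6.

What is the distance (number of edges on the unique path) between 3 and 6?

The path is 3–9–8–6, which has 3 edges.

3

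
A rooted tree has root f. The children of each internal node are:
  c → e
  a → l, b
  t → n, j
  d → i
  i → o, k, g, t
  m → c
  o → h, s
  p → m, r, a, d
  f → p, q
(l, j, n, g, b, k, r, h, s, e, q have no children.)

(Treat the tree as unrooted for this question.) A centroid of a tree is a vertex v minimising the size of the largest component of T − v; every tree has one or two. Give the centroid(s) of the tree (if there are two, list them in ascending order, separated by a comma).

d, p

Removing p splits the tree into components of sizes 10, 3, 3, 2, 1; the largest is 10 ≤ ⌊20/2⌋ = 10.
d is adjacent to p and is also a centroid (the largest component after removing it is likewise 10).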